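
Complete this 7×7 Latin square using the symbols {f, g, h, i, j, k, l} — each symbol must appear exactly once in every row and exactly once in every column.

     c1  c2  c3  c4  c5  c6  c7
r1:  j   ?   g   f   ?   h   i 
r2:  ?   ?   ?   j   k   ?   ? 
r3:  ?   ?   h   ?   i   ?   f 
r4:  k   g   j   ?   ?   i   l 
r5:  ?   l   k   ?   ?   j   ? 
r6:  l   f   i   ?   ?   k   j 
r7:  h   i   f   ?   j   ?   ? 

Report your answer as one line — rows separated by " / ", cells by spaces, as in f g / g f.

j k g f l h i / i h l j k f g / g j h k i l f / k g j h f i l / f l k i g j h / l f i g h k j / h i f l j g k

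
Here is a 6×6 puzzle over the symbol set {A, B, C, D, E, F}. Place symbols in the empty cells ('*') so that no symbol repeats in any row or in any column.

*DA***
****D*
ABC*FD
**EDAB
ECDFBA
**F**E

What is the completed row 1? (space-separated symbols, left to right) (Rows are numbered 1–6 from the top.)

(r2,c3) = B
(r3,c4) = E
(r4,c2) = F
(r6,c2) = A
(r6,c5) = C
(r1,c5) = E
(r2,c2) = E
(r4,c1) = C
(r6,c4) = B
(r1,c4) = C
(r1,c6) = F
(r2,c1) = F
(r2,c4) = A
(r2,c6) = C
(r6,c1) = D
(r1,c1) = B

B D A C E F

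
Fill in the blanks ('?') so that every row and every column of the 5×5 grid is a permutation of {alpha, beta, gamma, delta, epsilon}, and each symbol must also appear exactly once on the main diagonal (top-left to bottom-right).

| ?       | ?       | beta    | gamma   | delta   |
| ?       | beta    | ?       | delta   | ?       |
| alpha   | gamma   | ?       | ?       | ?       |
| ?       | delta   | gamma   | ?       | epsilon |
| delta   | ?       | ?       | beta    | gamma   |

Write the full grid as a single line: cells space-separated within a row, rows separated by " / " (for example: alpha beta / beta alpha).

epsilon alpha beta gamma delta / gamma beta epsilon delta alpha / alpha gamma delta epsilon beta / beta delta gamma alpha epsilon / delta epsilon alpha beta gamma

(r1,c1) = epsilon
(r1,c2) = alpha
(r2,c1) = gamma
(r2,c5) = alpha
(r3,c3) = delta
(r3,c4) = epsilon
(r3,c5) = beta
(r4,c1) = beta
(r4,c4) = alpha
(r5,c2) = epsilon
(r5,c3) = alpha
(r2,c3) = epsilon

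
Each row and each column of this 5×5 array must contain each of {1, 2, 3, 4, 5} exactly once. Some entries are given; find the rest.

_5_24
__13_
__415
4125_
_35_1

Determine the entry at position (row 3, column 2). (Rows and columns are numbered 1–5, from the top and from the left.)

Cell (r1,c3): row 1 has {2,4,5}; column 3 has {1,2,4,5} → 3.
Cell (r2,c5): row 2 has {1,3}; column 5 has {1,4,5} → 2.
Cell (r3,c2): row 3 has {1,4,5}; column 2 has {1,3,5} → 2.

2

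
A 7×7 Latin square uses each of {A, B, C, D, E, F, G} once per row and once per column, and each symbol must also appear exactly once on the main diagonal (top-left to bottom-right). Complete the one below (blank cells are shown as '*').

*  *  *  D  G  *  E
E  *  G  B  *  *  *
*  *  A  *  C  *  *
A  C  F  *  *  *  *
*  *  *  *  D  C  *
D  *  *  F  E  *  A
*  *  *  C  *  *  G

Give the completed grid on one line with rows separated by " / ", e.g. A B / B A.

At row 2, column 2: row 2 has {B,E,G}; column 2 has {C}; the diagonal has {A,D,G}; that leaves F.
At row 2, column 5: row 2 has {B,E,F,G}; column 5 has {C,D,E,G}; that leaves A.
At row 2, column 6: row 2 has {A,B,E,F,G}; column 6 has {C}; that leaves D.
At row 2, column 7: row 2 has {A,B,D,E,F,G}; column 7 has {A,E,G}; that leaves C.
At row 4, column 4: row 4 has {A,C,F}; column 4 has {B,C,D,F}; the diagonal has {A,D,F,G}; that leaves E.
At row 4, column 5: row 4 has {A,C,E,F}; column 5 has {A,C,D,E,G}; that leaves B.
At row 4, column 6: row 4 has {A,B,C,E,F}; column 6 has {C,D}; that leaves G.
At row 4, column 7: row 4 has {A,B,C,E,F,G}; column 7 has {A,C,E,G}; that leaves D.
At row 6, column 6: row 6 has {A,D,E,F}; column 6 has {C,D,G}; the diagonal has {A,D,E,F,G}; that leaves B.
At row 7, column 5: row 7 has {C,G}; column 5 has {A,B,C,D,E,G}; that leaves F.
At row 1, column 1: row 1 has {D,E,G}; column 1 has {A,D,E}; the diagonal has {A,B,D,E,F,G}; that leaves C.
At row 1, column 3: row 1 has {C,D,E,G}; column 3 has {A,F,G}; that leaves B.
At row 3, column 4: row 3 has {A,C}; column 4 has {B,C,D,E,F}; that leaves G.
At row 5, column 3: row 5 has {C,D}; column 3 has {A,B,F,G}; that leaves E.
At row 5, column 4: row 5 has {C,D,E}; column 4 has {B,C,D,E,F,G}; that leaves A.
At row 6, column 2: row 6 has {A,B,D,E,F}; column 2 has {C,F}; that leaves G.
At row 6, column 3: row 6 has {A,B,D,E,F,G}; column 3 has {A,B,E,F,G}; that leaves C.
At row 7, column 1: row 7 has {C,F,G}; column 1 has {A,C,D,E}; that leaves B.
At row 7, column 3: row 7 has {B,C,F,G}; column 3 has {A,B,C,E,F,G}; that leaves D.
At row 1, column 2: row 1 has {B,C,D,E,G}; column 2 has {C,F,G}; that leaves A.
At row 1, column 6: row 1 has {A,B,C,D,E,G}; column 6 has {B,C,D,G}; that leaves F.
At row 3, column 1: row 3 has {A,C,G}; column 1 has {A,B,C,D,E}; that leaves F.
At row 3, column 6: row 3 has {A,C,F,G}; column 6 has {B,C,D,F,G}; that leaves E.
At row 3, column 7: row 3 has {A,C,E,F,G}; column 7 has {A,C,D,E,G}; that leaves B.
At row 5, column 1: row 5 has {A,C,D,E}; column 1 has {A,B,C,D,E,F}; that leaves G.
At row 5, column 2: row 5 has {A,C,D,E,G}; column 2 has {A,C,F,G}; that leaves B.
At row 5, column 7: row 5 has {A,B,C,D,E,G}; column 7 has {A,B,C,D,E,G}; that leaves F.
At row 7, column 2: row 7 has {B,C,D,F,G}; column 2 has {A,B,C,F,G}; that leaves E.
At row 7, column 6: row 7 has {B,C,D,E,F,G}; column 6 has {B,C,D,E,F,G}; that leaves A.
At row 3, column 2: row 3 has {A,B,C,E,F,G}; column 2 has {A,B,C,E,F,G}; that leaves D.

C A B D G F E / E F G B A D C / F D A G C E B / A C F E B G D / G B E A D C F / D G C F E B A / B E D C F A G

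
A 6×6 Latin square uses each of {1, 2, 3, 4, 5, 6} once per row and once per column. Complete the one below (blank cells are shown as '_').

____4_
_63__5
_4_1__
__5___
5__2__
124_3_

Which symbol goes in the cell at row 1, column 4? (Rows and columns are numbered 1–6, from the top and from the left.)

(r2,c4) = 4
(r6,c6) = 6
(r2,c1) = 2
(r2,c5) = 1
(r5,c5) = 6
(r6,c4) = 5
(r4,c5) = 2
(r5,c3) = 1
(r3,c5) = 5
(r5,c2) = 3
(r5,c6) = 4
(r4,c2) = 1
(r4,c6) = 3
(r1,c2) = 5
(r3,c6) = 2
(r4,c4) = 6
(r1,c4) = 3

3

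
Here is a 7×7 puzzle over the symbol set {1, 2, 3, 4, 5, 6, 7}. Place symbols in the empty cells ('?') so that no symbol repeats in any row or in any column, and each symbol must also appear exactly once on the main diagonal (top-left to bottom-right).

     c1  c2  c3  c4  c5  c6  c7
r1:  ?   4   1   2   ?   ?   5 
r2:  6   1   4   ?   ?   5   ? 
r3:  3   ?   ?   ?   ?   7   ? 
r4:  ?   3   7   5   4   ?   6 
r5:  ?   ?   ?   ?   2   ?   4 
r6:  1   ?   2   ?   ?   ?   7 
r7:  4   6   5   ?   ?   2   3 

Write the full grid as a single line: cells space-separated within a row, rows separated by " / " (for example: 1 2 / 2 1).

7 4 1 2 6 3 5 / 6 1 4 3 7 5 2 / 3 2 6 4 5 7 1 / 2 3 7 5 4 1 6 / 5 7 3 1 2 6 4 / 1 5 2 6 3 4 7 / 4 6 5 7 1 2 3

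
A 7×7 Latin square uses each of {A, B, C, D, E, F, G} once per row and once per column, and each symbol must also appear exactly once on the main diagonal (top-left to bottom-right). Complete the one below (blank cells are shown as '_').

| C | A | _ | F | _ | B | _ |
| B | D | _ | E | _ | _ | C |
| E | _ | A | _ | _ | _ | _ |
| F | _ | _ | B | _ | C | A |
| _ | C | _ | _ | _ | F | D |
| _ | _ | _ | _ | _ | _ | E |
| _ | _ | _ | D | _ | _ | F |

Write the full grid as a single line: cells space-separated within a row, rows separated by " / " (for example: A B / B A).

C A E F D B G / B D G E F A C / E F A G C D B / F E D B G C A / G C B A E F D / D B F C A G E / A G C D B E F

(r1,c7) = G
(r3,c7) = B
(r6,c6) = G
(r2,c6) = A
(r3,c6) = D
(r5,c5) = E
(r7,c6) = E
(r1,c5) = D
(r4,c5) = G
(r1,c3) = E
(r2,c5) = F
(r3,c5) = C
(r4,c2) = E
(r4,c3) = D
(r2,c3) = G
(r3,c4) = G
(r5,c3) = B
(r5,c4) = A
(r6,c4) = C
(r7,c3) = C
(r3,c2) = F
(r5,c1) = G
(r6,c2) = B
(r6,c3) = F
(r6,c5) = A
(r7,c1) = A
(r7,c2) = G
(r7,c5) = B
(r6,c1) = D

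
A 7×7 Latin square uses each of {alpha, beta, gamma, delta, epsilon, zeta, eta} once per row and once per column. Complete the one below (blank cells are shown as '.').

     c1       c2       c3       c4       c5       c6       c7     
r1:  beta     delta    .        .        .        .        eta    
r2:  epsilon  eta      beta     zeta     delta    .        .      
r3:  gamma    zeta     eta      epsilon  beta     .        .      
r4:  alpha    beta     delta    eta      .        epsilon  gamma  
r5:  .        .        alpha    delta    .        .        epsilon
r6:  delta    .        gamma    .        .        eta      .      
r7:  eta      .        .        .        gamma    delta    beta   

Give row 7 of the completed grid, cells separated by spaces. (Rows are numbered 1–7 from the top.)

eta epsilon zeta alpha gamma delta beta

Cell (r2,c7): row 2 has {beta,delta,epsilon,zeta,eta}; column 7 has {beta,gamma,epsilon,eta} → alpha.
Cell (r3,c6): row 3 has {beta,gamma,epsilon,zeta,eta}; column 6 has {delta,epsilon,eta} → alpha.
Cell (r3,c7): row 3 has {alpha,beta,gamma,epsilon,zeta,eta}; column 7 has {alpha,beta,gamma,epsilon,eta} → delta.
Cell (r4,c5): row 4 has {alpha,beta,gamma,delta,epsilon,eta}; column 5 has {beta,gamma,delta} → zeta.
Cell (r5,c1): row 5 has {alpha,delta,epsilon}; column 1 has {alpha,beta,gamma,delta,epsilon,eta} → zeta.
Cell (r5,c2): row 5 has {alpha,delta,epsilon,zeta}; column 2 has {beta,delta,zeta,eta} → gamma.
Cell (r5,c5): row 5 has {alpha,gamma,delta,epsilon,zeta}; column 5 has {beta,gamma,delta,zeta} → eta.
Cell (r5,c6): row 5 has {alpha,gamma,delta,epsilon,zeta,eta}; column 6 has {alpha,delta,epsilon,eta} → beta.
Cell (r6,c7): row 6 has {gamma,delta,eta}; column 7 has {alpha,beta,gamma,delta,epsilon,eta} → zeta.
Cell (r7,c4): row 7 has {beta,gamma,delta,eta}; column 4 has {delta,epsilon,zeta,eta} → alpha.
Cell (r1,c4): row 1 has {beta,delta,eta}; column 4 has {alpha,delta,epsilon,zeta,eta} → gamma.
Cell (r1,c6): row 1 has {beta,gamma,delta,eta}; column 6 has {alpha,beta,delta,epsilon,eta} → zeta.
Cell (r2,c6): row 2 has {alpha,beta,delta,epsilon,zeta,eta}; column 6 has {alpha,beta,delta,epsilon,zeta,eta} → gamma.
Cell (r6,c4): row 6 has {gamma,delta,zeta,eta}; column 4 has {alpha,gamma,delta,epsilon,zeta,eta} → beta.
Cell (r7,c2): row 7 has {alpha,beta,gamma,delta,eta}; column 2 has {beta,gamma,delta,zeta,eta} → epsilon.
Cell (r7,c3): row 7 has {alpha,beta,gamma,delta,epsilon,eta}; column 3 has {alpha,beta,gamma,delta,eta} → zeta.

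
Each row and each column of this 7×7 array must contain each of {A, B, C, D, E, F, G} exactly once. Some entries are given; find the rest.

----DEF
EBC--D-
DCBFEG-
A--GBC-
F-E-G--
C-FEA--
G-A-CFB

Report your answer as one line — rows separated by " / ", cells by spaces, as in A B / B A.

B A G C D E F / E B C A F D G / D C B F E G A / A F D G B C E / F D E B G A C / C G F E A B D / G E A D C F B

(r1,c1): row 1 has {D,E,F}; column 1 has {A,C,D,E,F,G}, so it must be B.
(r1,c3): row 1 has {B,D,E,F}; column 3 has {A,B,C,E,F}, so it must be G.
(r2,c4): row 2 has {B,C,D,E}; column 4 has {E,F,G}, so it must be A.
(r2,c5): row 2 has {A,B,C,D,E}; column 5 has {A,B,C,D,E,G}, so it must be F.
(r2,c7): row 2 has {A,B,C,D,E,F}; column 7 has {B,F}, so it must be G.
(r3,c7): row 3 has {B,C,D,E,F,G}; column 7 has {B,F,G}, so it must be A.
(r4,c3): row 4 has {A,B,C,G}; column 3 has {A,B,C,E,F,G}, so it must be D.
(r4,c7): row 4 has {A,B,C,D,G}; column 7 has {A,B,F,G}, so it must be E.
(r6,c6): row 6 has {A,C,E,F}; column 6 has {C,D,E,F,G}, so it must be B.
(r6,c7): row 6 has {A,B,C,E,F}; column 7 has {A,B,E,F,G}, so it must be D.
(r7,c4): row 7 has {A,B,C,F,G}; column 4 has {A,E,F,G}, so it must be D.
(r1,c2): row 1 has {B,D,E,F,G}; column 2 has {B,C}, so it must be A.
(r1,c4): row 1 has {A,B,D,E,F,G}; column 4 has {A,D,E,F,G}, so it must be C.
(r4,c2): row 4 has {A,B,C,D,E,G}; column 2 has {A,B,C}, so it must be F.
(r5,c2): row 5 has {E,F,G}; column 2 has {A,B,C,F}, so it must be D.
(r5,c4): row 5 has {D,E,F,G}; column 4 has {A,C,D,E,F,G}, so it must be B.
(r5,c6): row 5 has {B,D,E,F,G}; column 6 has {B,C,D,E,F,G}, so it must be A.
(r5,c7): row 5 has {A,B,D,E,F,G}; column 7 has {A,B,D,E,F,G}, so it must be C.
(r6,c2): row 6 has {A,B,C,D,E,F}; column 2 has {A,B,C,D,F}, so it must be G.
(r7,c2): row 7 has {A,B,C,D,F,G}; column 2 has {A,B,C,D,F,G}, so it must be E.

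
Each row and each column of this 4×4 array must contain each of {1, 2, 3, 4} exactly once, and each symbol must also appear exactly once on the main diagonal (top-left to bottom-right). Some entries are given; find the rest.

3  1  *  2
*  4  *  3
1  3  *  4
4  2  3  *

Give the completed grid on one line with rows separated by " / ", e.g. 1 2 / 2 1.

At row 1, column 3: row 1 has {1,2,3}; column 3 has {3}; that leaves 4.
At row 2, column 1: row 2 has {3,4}; column 1 has {1,3,4}; that leaves 2.
At row 2, column 3: row 2 has {2,3,4}; column 3 has {3,4}; that leaves 1.
At row 3, column 3: row 3 has {1,3,4}; column 3 has {1,3,4}; the diagonal has {3,4}; that leaves 2.
At row 4, column 4: row 4 has {2,3,4}; column 4 has {2,3,4}; the diagonal has {2,3,4}; that leaves 1.

3 1 4 2 / 2 4 1 3 / 1 3 2 4 / 4 2 3 1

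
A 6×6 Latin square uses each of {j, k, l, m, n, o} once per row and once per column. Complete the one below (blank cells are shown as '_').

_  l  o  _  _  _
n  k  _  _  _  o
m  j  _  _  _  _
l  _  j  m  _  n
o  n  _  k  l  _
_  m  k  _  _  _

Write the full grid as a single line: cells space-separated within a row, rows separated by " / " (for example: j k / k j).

k l o n j m / n k l j m o / m j n l o k / l o j m k n / o n m k l j / j m k o n l

At row 4, column 2: row 4 has {j,l,m,n}; column 2 has {j,k,l,m,n}; that leaves o.
At row 4, column 5: row 4 has {j,l,m,n,o}; column 5 has {l}; that leaves k.
At row 5, column 3: row 5 has {k,l,n,o}; column 3 has {j,k,o}; that leaves m.
At row 5, column 6: row 5 has {k,l,m,n,o}; column 6 has {n,o}; that leaves j.
At row 6, column 1: row 6 has {k,m}; column 1 has {l,m,n,o}; that leaves j.
At row 6, column 6: row 6 has {j,k,m}; column 6 has {j,n,o}; that leaves l.
At row 1, column 1: row 1 has {l,o}; column 1 has {j,l,m,n,o}; that leaves k.
At row 1, column 6: row 1 has {k,l,o}; column 6 has {j,l,n,o}; that leaves m.
At row 2, column 3: row 2 has {k,n,o}; column 3 has {j,k,m,o}; that leaves l.
At row 2, column 4: row 2 has {k,l,n,o}; column 4 has {k,m}; that leaves j.
At row 2, column 5: row 2 has {j,k,l,n,o}; column 5 has {k,l}; that leaves m.
At row 3, column 3: row 3 has {j,m}; column 3 has {j,k,l,m,o}; that leaves n.
At row 3, column 5: row 3 has {j,m,n}; column 5 has {k,l,m}; that leaves o.
At row 3, column 6: row 3 has {j,m,n,o}; column 6 has {j,l,m,n,o}; that leaves k.
At row 6, column 5: row 6 has {j,k,l,m}; column 5 has {k,l,m,o}; that leaves n.
At row 1, column 4: row 1 has {k,l,m,o}; column 4 has {j,k,m}; that leaves n.
At row 1, column 5: row 1 has {k,l,m,n,o}; column 5 has {k,l,m,n,o}; that leaves j.
At row 3, column 4: row 3 has {j,k,m,n,o}; column 4 has {j,k,m,n}; that leaves l.
At row 6, column 4: row 6 has {j,k,l,m,n}; column 4 has {j,k,l,m,n}; that leaves o.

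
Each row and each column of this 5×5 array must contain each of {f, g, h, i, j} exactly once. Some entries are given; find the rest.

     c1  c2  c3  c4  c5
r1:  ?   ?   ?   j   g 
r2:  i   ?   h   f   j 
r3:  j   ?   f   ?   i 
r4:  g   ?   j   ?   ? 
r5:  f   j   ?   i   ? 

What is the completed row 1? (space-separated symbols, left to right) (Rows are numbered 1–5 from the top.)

At row 1, column 1: row 1 has {g,j}; column 1 has {f,g,i,j}; that leaves h.
At row 1, column 3: row 1 has {g,h,j}; column 3 has {f,h,j}; that leaves i.
At row 2, column 2: row 2 has {f,h,i,j}; column 2 has {j}; that leaves g.
At row 3, column 2: row 3 has {f,i,j}; column 2 has {g,j}; that leaves h.
At row 3, column 4: row 3 has {f,h,i,j}; column 4 has {f,i,j}; that leaves g.
At row 4, column 4: row 4 has {g,j}; column 4 has {f,g,i,j}; that leaves h.
At row 4, column 5: row 4 has {g,h,j}; column 5 has {g,i,j}; that leaves f.
At row 5, column 3: row 5 has {f,i,j}; column 3 has {f,h,i,j}; that leaves g.
At row 5, column 5: row 5 has {f,g,i,j}; column 5 has {f,g,i,j}; that leaves h.
At row 1, column 2: row 1 has {g,h,i,j}; column 2 has {g,h,j}; that leaves f.

h f i j g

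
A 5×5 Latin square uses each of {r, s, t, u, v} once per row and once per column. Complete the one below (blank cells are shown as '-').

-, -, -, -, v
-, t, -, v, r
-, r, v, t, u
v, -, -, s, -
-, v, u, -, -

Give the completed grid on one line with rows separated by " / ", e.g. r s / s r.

r s t u v / u t s v r / s r v t u / v u r s t / t v u r s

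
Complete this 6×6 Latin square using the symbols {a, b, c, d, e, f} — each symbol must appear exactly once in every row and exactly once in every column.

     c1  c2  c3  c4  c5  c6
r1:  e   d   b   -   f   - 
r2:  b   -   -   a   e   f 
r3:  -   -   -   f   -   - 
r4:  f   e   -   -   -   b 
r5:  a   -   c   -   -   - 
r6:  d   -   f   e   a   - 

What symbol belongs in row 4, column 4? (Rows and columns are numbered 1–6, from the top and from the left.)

d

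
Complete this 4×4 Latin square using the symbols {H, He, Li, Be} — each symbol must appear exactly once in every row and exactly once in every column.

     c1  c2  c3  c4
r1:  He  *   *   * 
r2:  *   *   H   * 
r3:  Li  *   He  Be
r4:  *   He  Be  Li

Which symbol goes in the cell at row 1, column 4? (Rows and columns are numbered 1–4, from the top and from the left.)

At row 1, column 3: row 1 has {He}; column 3 has {H,He,Be}; that leaves Li.
At row 1, column 4: row 1 has {He,Li}; column 4 has {Li,Be}; that leaves H.

H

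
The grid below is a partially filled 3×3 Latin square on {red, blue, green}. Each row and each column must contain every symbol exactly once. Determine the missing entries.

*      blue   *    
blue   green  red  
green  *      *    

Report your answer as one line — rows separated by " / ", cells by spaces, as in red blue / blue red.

red blue green / blue green red / green red blue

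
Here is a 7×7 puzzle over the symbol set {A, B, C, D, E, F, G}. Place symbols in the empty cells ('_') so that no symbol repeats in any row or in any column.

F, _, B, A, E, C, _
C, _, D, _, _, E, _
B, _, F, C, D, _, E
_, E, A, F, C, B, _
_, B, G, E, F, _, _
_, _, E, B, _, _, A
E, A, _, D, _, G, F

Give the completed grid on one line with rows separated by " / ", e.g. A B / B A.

row 2 has {C,D,E}; column 4 has {A,B,C,D,E,F} — only G is left for (r2,c4).
row 2 has {C,D,E,G}; column 7 has {A,E,F} — only B is left for (r2,c7).
row 3 has {B,C,D,E,F}; column 2 has {A,B,E} — only G is left for (r3,c2).
row 3 has {B,C,D,E,F,G}; column 6 has {B,C,E,G} — only A is left for (r3,c6).
row 5 has {B,E,F,G}; column 6 has {A,B,C,E,G} — only D is left for (r5,c6).
row 5 has {B,D,E,F,G}; column 7 has {A,B,E,F} — only C is left for (r5,c7).
row 6 has {A,B,E}; column 5 has {C,D,E,F} — only G is left for (r6,c5).
row 6 has {A,B,E,G}; column 6 has {A,B,C,D,E,G} — only F is left for (r6,c6).
row 7 has {A,D,E,F,G}; column 3 has {A,B,D,E,F,G} — only C is left for (r7,c3).
row 7 has {A,C,D,E,F,G}; column 5 has {C,D,E,F,G} — only B is left for (r7,c5).
row 1 has {A,B,C,E,F}; column 2 has {A,B,E,G} — only D is left for (r1,c2).
row 1 has {A,B,C,D,E,F}; column 7 has {A,B,C,E,F} — only G is left for (r1,c7).
row 2 has {B,C,D,E,G}; column 2 has {A,B,D,E,G} — only F is left for (r2,c2).
row 2 has {B,C,D,E,F,G}; column 5 has {B,C,D,E,F,G} — only A is left for (r2,c5).
row 4 has {A,B,C,E,F}; column 7 has {A,B,C,E,F,G} — only D is left for (r4,c7).
row 5 has {B,C,D,E,F,G}; column 1 has {B,C,E,F} — only A is left for (r5,c1).
row 6 has {A,B,E,F,G}; column 1 has {A,B,C,E,F} — only D is left for (r6,c1).
row 6 has {A,B,D,E,F,G}; column 2 has {A,B,D,E,F,G} — only C is left for (r6,c2).
row 4 has {A,B,C,D,E,F}; column 1 has {A,B,C,D,E,F} — only G is left for (r4,c1).

F D B A E C G / C F D G A E B / B G F C D A E / G E A F C B D / A B G E F D C / D C E B G F A / E A C D B G F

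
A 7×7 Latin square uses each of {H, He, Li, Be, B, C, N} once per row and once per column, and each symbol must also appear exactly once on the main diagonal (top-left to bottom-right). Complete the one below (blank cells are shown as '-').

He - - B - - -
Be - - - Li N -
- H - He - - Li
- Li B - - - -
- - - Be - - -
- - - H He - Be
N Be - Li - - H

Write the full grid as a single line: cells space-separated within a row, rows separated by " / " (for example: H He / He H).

(r2,c4): row 2 has {Li,Be,N}; column 4 has {H,He,Li,Be,B}, so it must be C.
(r4,c4): row 4 has {Li,B}; column 4 has {H,He,Li,Be,B,C}; the diagonal has {H,He}, so it must be N.
(r2,c2): row 2 has {Li,Be,C,N}; column 2 has {H,Li,Be}; the diagonal has {H,He,N}, so it must be B.
(r2,c7): row 2 has {Li,Be,B,C,N}; column 7 has {H,Li,Be}, so it must be He.
(r4,c7): row 4 has {Li,B,N}; column 7 has {H,He,Li,Be}, so it must be C.
(r5,c5): row 5 has {Be}; column 5 has {He,Li}; the diagonal has {H,He,B,N}, so it must be C.
(r6,c6): row 6 has {H,He,Be}; column 6 has {N}; the diagonal has {H,He,B,C,N}, so it must be Li.
(r7,c5): row 7 has {H,Li,Be,N}; column 5 has {He,Li,C}, so it must be B.
(r1,c7): row 1 has {He,B}; column 7 has {H,He,Li,Be,C}, so it must be N.
(r2,c3): row 2 has {He,Li,Be,B,C,N}; column 3 has {B}, so it must be H.
(r3,c3): row 3 has {H,He,Li}; column 3 has {H,B}; the diagonal has {H,He,Li,B,C,N}, so it must be Be.
(r3,c5): row 3 has {H,He,Li,Be}; column 5 has {He,Li,B,C}, so it must be N.
(r4,c1): row 4 has {Li,B,C,N}; column 1 has {He,Be,N}, so it must be H.
(r4,c5): row 4 has {H,Li,B,C,N}; column 5 has {He,Li,B,C,N}, so it must be Be.
(r4,c6): row 4 has {H,Li,Be,B,C,N}; column 6 has {Li,N}, so it must be He.
(r5,c7): row 5 has {Be,C}; column 7 has {H,He,Li,Be,C,N}, so it must be B.
(r7,c6): row 7 has {H,Li,Be,B,N}; column 6 has {He,Li,N}, so it must be C.
(r1,c2): row 1 has {He,B,N}; column 2 has {H,Li,Be,B}, so it must be C.
(r1,c3): row 1 has {He,B,C,N}; column 3 has {H,Be,B}, so it must be Li.
(r1,c5): row 1 has {He,Li,B,C,N}; column 5 has {He,Li,Be,B,C,N}, so it must be H.
(r1,c6): row 1 has {H,He,Li,B,C,N}; column 6 has {He,Li,C,N}, so it must be Be.
(r3,c6): row 3 has {H,He,Li,Be,N}; column 6 has {He,Li,Be,C,N}, so it must be B.
(r5,c1): row 5 has {Be,B,C}; column 1 has {H,He,Be,N}, so it must be Li.
(r5,c6): row 5 has {Li,Be,B,C}; column 6 has {He,Li,Be,B,C,N}, so it must be H.
(r6,c2): row 6 has {H,He,Li,Be}; column 2 has {H,Li,Be,B,C}, so it must be N.
(r6,c3): row 6 has {H,He,Li,Be,N}; column 3 has {H,Li,Be,B}, so it must be C.
(r7,c3): row 7 has {H,Li,Be,B,C,N}; column 3 has {H,Li,Be,B,C}, so it must be He.
(r3,c1): row 3 has {H,He,Li,Be,B,N}; column 1 has {H,He,Li,Be,N}, so it must be C.
(r5,c2): row 5 has {H,Li,Be,B,C}; column 2 has {H,Li,Be,B,C,N}, so it must be He.
(r5,c3): row 5 has {H,He,Li,Be,B,C}; column 3 has {H,He,Li,Be,B,C}, so it must be N.
(r6,c1): row 6 has {H,He,Li,Be,C,N}; column 1 has {H,He,Li,Be,C,N}, so it must be B.

He C Li B H Be N / Be B H C Li N He / C H Be He N B Li / H Li B N Be He C / Li He N Be C H B / B N C H He Li Be / N Be He Li B C H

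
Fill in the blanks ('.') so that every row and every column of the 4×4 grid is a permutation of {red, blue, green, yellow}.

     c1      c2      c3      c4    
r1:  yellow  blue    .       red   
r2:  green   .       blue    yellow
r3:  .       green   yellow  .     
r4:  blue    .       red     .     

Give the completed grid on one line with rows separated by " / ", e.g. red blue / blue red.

yellow blue green red / green red blue yellow / red green yellow blue / blue yellow red green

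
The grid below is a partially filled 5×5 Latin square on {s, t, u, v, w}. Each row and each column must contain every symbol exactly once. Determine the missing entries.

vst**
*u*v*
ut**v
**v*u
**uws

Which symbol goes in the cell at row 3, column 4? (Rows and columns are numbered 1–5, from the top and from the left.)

(r1,c4) = u
(r1,c5) = w
(r2,c5) = t
(r3,c4) = s

s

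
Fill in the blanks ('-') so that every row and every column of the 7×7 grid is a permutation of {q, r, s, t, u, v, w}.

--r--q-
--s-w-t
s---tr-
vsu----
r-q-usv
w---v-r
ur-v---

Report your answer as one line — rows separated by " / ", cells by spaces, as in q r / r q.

t v r u s q w / q u s r w v t / s w v q t r u / v s u t r w q / r t q w u s v / w q t s v u r / u r w v q t s

(r1,c1) = t
(r1,c5) = s
(r2,c1) = q
(r6,c3) = t
(r6,c6) = u
(r7,c3) = w
(r7,c5) = q
(r7,c6) = t
(r7,c7) = s
(r2,c6) = v
(r3,c3) = v
(r4,c5) = r
(r4,c6) = w
(r4,c7) = q
(r6,c2) = q
(r6,c4) = s
(r2,c2) = u
(r2,c4) = r
(r3,c2) = w
(r3,c7) = u
(r4,c4) = t
(r5,c2) = t
(r5,c4) = w
(r1,c2) = v
(r1,c4) = u
(r1,c7) = w
(r3,c4) = q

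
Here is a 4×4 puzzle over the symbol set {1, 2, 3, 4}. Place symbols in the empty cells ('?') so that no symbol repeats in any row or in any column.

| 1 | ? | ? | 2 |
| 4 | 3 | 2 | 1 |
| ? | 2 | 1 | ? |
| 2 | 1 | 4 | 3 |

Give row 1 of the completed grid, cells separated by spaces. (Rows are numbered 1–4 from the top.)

1 4 3 2

row 1 has {1,2}; column 2 has {1,2,3} — only 4 is left for (r1,c2).
row 1 has {1,2,4}; column 3 has {1,2,4} — only 3 is left for (r1,c3).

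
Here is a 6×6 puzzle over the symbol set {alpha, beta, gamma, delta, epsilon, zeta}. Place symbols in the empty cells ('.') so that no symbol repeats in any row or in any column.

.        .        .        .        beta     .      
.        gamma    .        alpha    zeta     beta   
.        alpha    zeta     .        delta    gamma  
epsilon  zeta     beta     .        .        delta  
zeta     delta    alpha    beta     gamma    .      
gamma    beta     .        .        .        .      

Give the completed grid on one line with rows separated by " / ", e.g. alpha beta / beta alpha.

(r1,c2): row 1 has {beta}; column 2 has {alpha,beta,gamma,delta,zeta}, so it must be epsilon.
(r2,c1): row 2 has {alpha,beta,gamma,zeta}; column 1 has {gamma,epsilon,zeta}, so it must be delta.
(r2,c3): row 2 has {alpha,beta,gamma,delta,zeta}; column 3 has {alpha,beta,zeta}, so it must be epsilon.
(r3,c1): row 3 has {alpha,gamma,delta,zeta}; column 1 has {gamma,delta,epsilon,zeta}, so it must be beta.
(r3,c4): row 3 has {alpha,beta,gamma,delta,zeta}; column 4 has {alpha,beta}, so it must be epsilon.
(r4,c4): row 4 has {beta,delta,epsilon,zeta}; column 4 has {alpha,beta,epsilon}, so it must be gamma.
(r4,c5): row 4 has {beta,gamma,delta,epsilon,zeta}; column 5 has {beta,gamma,delta,zeta}, so it must be alpha.
(r5,c6): row 5 has {alpha,beta,gamma,delta,zeta}; column 6 has {beta,gamma,delta}, so it must be epsilon.
(r6,c3): row 6 has {beta,gamma}; column 3 has {alpha,beta,epsilon,zeta}, so it must be delta.
(r6,c4): row 6 has {beta,gamma,delta}; column 4 has {alpha,beta,gamma,epsilon}, so it must be zeta.
(r6,c5): row 6 has {beta,gamma,delta,zeta}; column 5 has {alpha,beta,gamma,delta,zeta}, so it must be epsilon.
(r6,c6): row 6 has {beta,gamma,delta,epsilon,zeta}; column 6 has {beta,gamma,delta,epsilon}, so it must be alpha.
(r1,c1): row 1 has {beta,epsilon}; column 1 has {beta,gamma,delta,epsilon,zeta}, so it must be alpha.
(r1,c3): row 1 has {alpha,beta,epsilon}; column 3 has {alpha,beta,delta,epsilon,zeta}, so it must be gamma.
(r1,c4): row 1 has {alpha,beta,gamma,epsilon}; column 4 has {alpha,beta,gamma,epsilon,zeta}, so it must be delta.
(r1,c6): row 1 has {alpha,beta,gamma,delta,epsilon}; column 6 has {alpha,beta,gamma,delta,epsilon}, so it must be zeta.

alpha epsilon gamma delta beta zeta / delta gamma epsilon alpha zeta beta / beta alpha zeta epsilon delta gamma / epsilon zeta beta gamma alpha delta / zeta delta alpha beta gamma epsilon / gamma beta delta zeta epsilon alpha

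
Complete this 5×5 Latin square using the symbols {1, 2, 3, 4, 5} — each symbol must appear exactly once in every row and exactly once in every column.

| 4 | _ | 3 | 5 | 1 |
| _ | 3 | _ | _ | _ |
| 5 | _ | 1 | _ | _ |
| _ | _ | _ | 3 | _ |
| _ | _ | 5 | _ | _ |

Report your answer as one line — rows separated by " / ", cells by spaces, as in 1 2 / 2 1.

4 2 3 5 1 / 2 3 4 1 5 / 5 4 1 2 3 / 1 5 2 3 4 / 3 1 5 4 2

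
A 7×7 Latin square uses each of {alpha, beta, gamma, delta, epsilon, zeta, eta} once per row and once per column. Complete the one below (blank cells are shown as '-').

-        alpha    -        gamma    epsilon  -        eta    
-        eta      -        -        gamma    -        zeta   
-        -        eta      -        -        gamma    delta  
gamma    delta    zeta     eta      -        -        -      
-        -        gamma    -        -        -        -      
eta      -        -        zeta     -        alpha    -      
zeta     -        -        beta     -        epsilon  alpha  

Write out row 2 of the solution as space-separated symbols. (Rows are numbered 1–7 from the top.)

beta eta alpha epsilon gamma delta zeta

(r4,c6) = beta
(r4,c7) = epsilon
(r5,c7) = beta
(r6,c7) = gamma
(r7,c2) = gamma
(r7,c3) = delta
(r7,c5) = eta
(r1,c3) = beta
(r2,c6) = delta
(r4,c5) = alpha
(r6,c3) = epsilon
(r1,c1) = delta
(r1,c6) = zeta
(r2,c3) = alpha
(r2,c4) = epsilon
(r3,c4) = alpha
(r5,c4) = delta
(r5,c5) = zeta
(r5,c6) = eta
(r6,c2) = beta
(r6,c5) = delta
(r2,c1) = beta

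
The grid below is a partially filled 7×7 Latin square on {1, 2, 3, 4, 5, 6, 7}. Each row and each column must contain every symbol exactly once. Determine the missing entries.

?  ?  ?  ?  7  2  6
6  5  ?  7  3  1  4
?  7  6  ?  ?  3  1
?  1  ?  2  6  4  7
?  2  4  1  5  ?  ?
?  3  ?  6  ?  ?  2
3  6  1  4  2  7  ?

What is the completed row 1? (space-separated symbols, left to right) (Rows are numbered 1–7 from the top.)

At row 1, column 2: row 1 has {2,6,7}; column 2 has {1,2,3,5,6,7}; that leaves 4.
At row 2, column 3: row 2 has {1,3,4,5,6,7}; column 3 has {1,4,6}; that leaves 2.
At row 3, column 4: row 3 has {1,3,6,7}; column 4 has {1,2,4,6,7}; that leaves 5.
At row 3, column 5: row 3 has {1,3,5,6,7}; column 5 has {2,3,5,6,7}; that leaves 4.
At row 4, column 1: row 4 has {1,2,4,6,7}; column 1 has {3,6}; that leaves 5.
At row 4, column 3: row 4 has {1,2,4,5,6,7}; column 3 has {1,2,4,6}; that leaves 3.
At row 5, column 1: row 5 has {1,2,4,5}; column 1 has {3,5,6}; that leaves 7.
At row 5, column 6: row 5 has {1,2,4,5,7}; column 6 has {1,2,3,4,7}; that leaves 6.
At row 5, column 7: row 5 has {1,2,4,5,6,7}; column 7 has {1,2,4,6,7}; that leaves 3.
At row 6, column 5: row 6 has {2,3,6}; column 5 has {2,3,4,5,6,7}; that leaves 1.
At row 6, column 6: row 6 has {1,2,3,6}; column 6 has {1,2,3,4,6,7}; that leaves 5.
At row 7, column 7: row 7 has {1,2,3,4,6,7}; column 7 has {1,2,3,4,6,7}; that leaves 5.
At row 1, column 1: row 1 has {2,4,6,7}; column 1 has {3,5,6,7}; that leaves 1.
At row 1, column 3: row 1 has {1,2,4,6,7}; column 3 has {1,2,3,4,6}; that leaves 5.
At row 1, column 4: row 1 has {1,2,4,5,6,7}; column 4 has {1,2,4,5,6,7}; that leaves 3.

1 4 5 3 7 2 6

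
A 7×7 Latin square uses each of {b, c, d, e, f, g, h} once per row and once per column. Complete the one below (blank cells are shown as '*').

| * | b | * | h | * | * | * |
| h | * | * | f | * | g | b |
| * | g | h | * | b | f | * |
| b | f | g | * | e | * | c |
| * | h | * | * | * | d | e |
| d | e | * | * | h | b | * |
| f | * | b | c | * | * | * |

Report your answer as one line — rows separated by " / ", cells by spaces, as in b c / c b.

(r3,c7) = d
(r4,c4) = d
(r4,c6) = h
(r6,c4) = g
(r6,c7) = f
(r7,c2) = d
(r7,c5) = g
(r7,c6) = e
(r7,c7) = h
(r1,c6) = c
(r1,c7) = g
(r2,c2) = c
(r2,c5) = d
(r3,c4) = e
(r5,c4) = b
(r6,c3) = c
(r1,c1) = e
(r1,c5) = f
(r2,c3) = e
(r3,c1) = c
(r5,c1) = g
(r5,c3) = f
(r5,c5) = c
(r1,c3) = d

e b d h f c g / h c e f d g b / c g h e b f d / b f g d e h c / g h f b c d e / d e c g h b f / f d b c g e h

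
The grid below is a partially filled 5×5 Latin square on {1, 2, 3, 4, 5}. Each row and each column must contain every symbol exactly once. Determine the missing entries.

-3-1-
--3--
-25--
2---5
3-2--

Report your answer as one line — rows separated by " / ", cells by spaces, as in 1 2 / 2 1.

(r1,c3): row 1 has {1,3}; column 3 has {2,3,5}, so it must be 4.
(r1,c5): row 1 has {1,3,4}; column 5 has {5}, so it must be 2.
(r4,c3): row 4 has {2,5}; column 3 has {2,3,4,5}, so it must be 1.
(r1,c1): row 1 has {1,2,3,4}; column 1 has {2,3}, so it must be 5.
(r4,c2): row 4 has {1,2,5}; column 2 has {2,3}, so it must be 4.
(r4,c4): row 4 has {1,2,4,5}; column 4 has {1}, so it must be 3.
(r3,c4): row 3 has {2,5}; column 4 has {1,3}, so it must be 4.
(r5,c4): row 5 has {2,3}; column 4 has {1,3,4}, so it must be 5.
(r2,c4): row 2 has {3}; column 4 has {1,3,4,5}, so it must be 2.
(r3,c1): row 3 has {2,4,5}; column 1 has {2,3,5}, so it must be 1.
(r3,c5): row 3 has {1,2,4,5}; column 5 has {2,5}, so it must be 3.
(r5,c2): row 5 has {2,3,5}; column 2 has {2,3,4}, so it must be 1.
(r5,c5): row 5 has {1,2,3,5}; column 5 has {2,3,5}, so it must be 4.
(r2,c1): row 2 has {2,3}; column 1 has {1,2,3,5}, so it must be 4.
(r2,c2): row 2 has {2,3,4}; column 2 has {1,2,3,4}, so it must be 5.
(r2,c5): row 2 has {2,3,4,5}; column 5 has {2,3,4,5}, so it must be 1.

5 3 4 1 2 / 4 5 3 2 1 / 1 2 5 4 3 / 2 4 1 3 5 / 3 1 2 5 4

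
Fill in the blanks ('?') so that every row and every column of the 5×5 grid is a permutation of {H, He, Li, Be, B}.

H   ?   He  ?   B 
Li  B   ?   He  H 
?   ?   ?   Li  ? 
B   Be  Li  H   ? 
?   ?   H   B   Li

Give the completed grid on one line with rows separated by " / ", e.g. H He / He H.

At row 1, column 2: row 1 has {H,He,B}; column 2 has {Be,B}; that leaves Li.
At row 1, column 4: row 1 has {H,He,Li,B}; column 4 has {H,He,Li,B}; that leaves Be.
At row 2, column 3: row 2 has {H,He,Li,B}; column 3 has {H,He,Li}; that leaves Be.
At row 3, column 3: row 3 has {Li}; column 3 has {H,He,Li,Be}; that leaves B.
At row 4, column 5: row 4 has {H,Li,Be,B}; column 5 has {H,Li,B}; that leaves He.
At row 5, column 2: row 5 has {H,Li,B}; column 2 has {Li,Be,B}; that leaves He.
At row 3, column 2: row 3 has {Li,B}; column 2 has {He,Li,Be,B}; that leaves H.
At row 3, column 5: row 3 has {H,Li,B}; column 5 has {H,He,Li,B}; that leaves Be.
At row 5, column 1: row 5 has {H,He,Li,B}; column 1 has {H,Li,B}; that leaves Be.
At row 3, column 1: row 3 has {H,Li,Be,B}; column 1 has {H,Li,Be,B}; that leaves He.

H Li He Be B / Li B Be He H / He H B Li Be / B Be Li H He / Be He H B Li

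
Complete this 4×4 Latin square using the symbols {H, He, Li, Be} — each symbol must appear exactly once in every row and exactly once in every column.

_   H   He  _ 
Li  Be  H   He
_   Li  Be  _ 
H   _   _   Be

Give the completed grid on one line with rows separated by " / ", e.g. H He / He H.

(r1,c1) = Be
(r1,c4) = Li
(r3,c1) = He
(r3,c4) = H
(r4,c2) = He
(r4,c3) = Li

Be H He Li / Li Be H He / He Li Be H / H He Li Be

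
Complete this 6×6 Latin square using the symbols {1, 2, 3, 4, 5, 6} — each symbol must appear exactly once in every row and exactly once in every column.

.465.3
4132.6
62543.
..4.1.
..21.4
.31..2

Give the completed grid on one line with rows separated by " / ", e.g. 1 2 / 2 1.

(r1,c5) = 2
(r2,c5) = 5
(r3,c6) = 1
(r4,c6) = 5
(r5,c5) = 6
(r6,c1) = 5
(r6,c4) = 6
(r6,c5) = 4
(r1,c1) = 1
(r4,c2) = 6
(r4,c4) = 3
(r5,c1) = 3
(r5,c2) = 5
(r4,c1) = 2

1 4 6 5 2 3 / 4 1 3 2 5 6 / 6 2 5 4 3 1 / 2 6 4 3 1 5 / 3 5 2 1 6 4 / 5 3 1 6 4 2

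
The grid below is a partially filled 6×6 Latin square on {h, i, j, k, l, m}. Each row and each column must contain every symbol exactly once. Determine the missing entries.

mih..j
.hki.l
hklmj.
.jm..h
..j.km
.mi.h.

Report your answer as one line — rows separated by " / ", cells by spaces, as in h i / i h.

m i h k l j / j h k i m l / h k l m j i / k j m l i h / i l j h k m / l m i j h k

(r1,c5) = l
(r2,c1) = j
(r2,c5) = m
(r3,c6) = i
(r4,c5) = i
(r5,c2) = l
(r5,c4) = h
(r6,c6) = k
(r1,c4) = k
(r4,c4) = l
(r5,c1) = i
(r6,c1) = l
(r6,c4) = j
(r4,c1) = k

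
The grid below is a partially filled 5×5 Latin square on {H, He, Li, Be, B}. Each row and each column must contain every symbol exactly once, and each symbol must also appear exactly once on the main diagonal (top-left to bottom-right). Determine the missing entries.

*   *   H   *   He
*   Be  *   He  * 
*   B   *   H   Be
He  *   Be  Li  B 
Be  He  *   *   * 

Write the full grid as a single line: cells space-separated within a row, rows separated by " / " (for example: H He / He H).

B Li H Be He / H Be B He Li / Li B He H Be / He H Be Li B / Be He Li B H

(r1,c1) = B
(r1,c2) = Li
(r1,c4) = Be
(r3,c1) = Li
(r3,c3) = He
(r4,c2) = H
(r5,c4) = B
(r5,c5) = H
(r2,c1) = H
(r2,c5) = Li
(r5,c3) = Li
(r2,c3) = B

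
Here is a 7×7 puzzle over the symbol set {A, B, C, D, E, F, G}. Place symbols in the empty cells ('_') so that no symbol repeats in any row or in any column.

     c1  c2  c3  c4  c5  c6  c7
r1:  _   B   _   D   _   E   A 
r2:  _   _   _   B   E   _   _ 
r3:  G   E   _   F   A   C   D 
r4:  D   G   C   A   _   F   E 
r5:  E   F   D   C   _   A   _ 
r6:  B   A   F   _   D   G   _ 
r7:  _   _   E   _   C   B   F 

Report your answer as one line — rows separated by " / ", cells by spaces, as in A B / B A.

row 1 has {A,B,D,E}; column 3 has {C,D,E,F} — only G is left for (r1,c3).
row 1 has {A,B,D,E,G}; column 5 has {A,C,D,E} — only F is left for (r1,c5).
row 2 has {B,E}; column 3 has {C,D,E,F,G} — only A is left for (r2,c3).
row 2 has {A,B,E}; column 6 has {A,B,C,E,F,G} — only D is left for (r2,c6).
row 3 has {A,C,D,E,F,G}; column 3 has {A,C,D,E,F,G} — only B is left for (r3,c3).
row 4 has {A,C,D,E,F,G}; column 5 has {A,C,D,E,F} — only B is left for (r4,c5).
row 5 has {A,C,D,E,F}; column 5 has {A,B,C,D,E,F} — only G is left for (r5,c5).
row 5 has {A,C,D,E,F,G}; column 7 has {A,D,E,F} — only B is left for (r5,c7).
row 6 has {A,B,D,F,G}; column 4 has {A,B,C,D,F} — only E is left for (r6,c4).
row 6 has {A,B,D,E,F,G}; column 7 has {A,B,D,E,F} — only C is left for (r6,c7).
row 7 has {B,C,E,F}; column 1 has {B,D,E,G} — only A is left for (r7,c1).
row 7 has {A,B,C,E,F}; column 2 has {A,B,E,F,G} — only D is left for (r7,c2).
row 7 has {A,B,C,D,E,F}; column 4 has {A,B,C,D,E,F} — only G is left for (r7,c4).
row 1 has {A,B,D,E,F,G}; column 1 has {A,B,D,E,G} — only C is left for (r1,c1).
row 2 has {A,B,D,E}; column 1 has {A,B,C,D,E,G} — only F is left for (r2,c1).
row 2 has {A,B,D,E,F}; column 2 has {A,B,D,E,F,G} — only C is left for (r2,c2).
row 2 has {A,B,C,D,E,F}; column 7 has {A,B,C,D,E,F} — only G is left for (r2,c7).

C B G D F E A / F C A B E D G / G E B F A C D / D G C A B F E / E F D C G A B / B A F E D G C / A D E G C B F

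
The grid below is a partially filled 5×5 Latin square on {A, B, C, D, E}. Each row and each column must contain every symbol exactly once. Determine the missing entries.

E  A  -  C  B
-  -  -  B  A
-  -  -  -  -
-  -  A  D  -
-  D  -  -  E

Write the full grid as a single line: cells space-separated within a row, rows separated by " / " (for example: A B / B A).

E A D C B / D C E B A / A B C E D / B E A D C / C D B A E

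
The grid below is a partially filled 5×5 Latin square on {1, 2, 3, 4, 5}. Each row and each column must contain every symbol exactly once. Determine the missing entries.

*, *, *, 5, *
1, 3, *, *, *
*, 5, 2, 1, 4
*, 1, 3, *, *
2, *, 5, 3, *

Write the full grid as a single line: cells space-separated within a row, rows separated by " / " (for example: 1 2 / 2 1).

(r2,c3) = 4
(r2,c4) = 2
(r2,c5) = 5
(r3,c1) = 3
(r4,c4) = 4
(r4,c5) = 2
(r5,c2) = 4
(r5,c5) = 1
(r1,c1) = 4
(r1,c2) = 2
(r1,c3) = 1
(r1,c5) = 3
(r4,c1) = 5

4 2 1 5 3 / 1 3 4 2 5 / 3 5 2 1 4 / 5 1 3 4 2 / 2 4 5 3 1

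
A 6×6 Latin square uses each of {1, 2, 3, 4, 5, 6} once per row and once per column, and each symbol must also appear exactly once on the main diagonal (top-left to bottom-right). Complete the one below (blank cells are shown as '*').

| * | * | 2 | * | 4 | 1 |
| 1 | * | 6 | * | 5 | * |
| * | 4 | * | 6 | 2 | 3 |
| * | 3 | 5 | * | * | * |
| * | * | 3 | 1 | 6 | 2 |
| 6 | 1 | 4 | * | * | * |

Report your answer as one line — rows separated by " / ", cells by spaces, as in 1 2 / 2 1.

3 6 2 5 4 1 / 1 2 6 3 5 4 / 5 4 1 6 2 3 / 2 3 5 4 1 6 / 4 5 3 1 6 2 / 6 1 4 2 3 5

(r2,c2) = 2
(r2,c6) = 4
(r3,c1) = 5
(r3,c3) = 1
(r4,c4) = 4
(r4,c5) = 1
(r4,c6) = 6
(r5,c1) = 4
(r5,c2) = 5
(r6,c5) = 3
(r6,c6) = 5
(r1,c1) = 3
(r1,c2) = 6
(r1,c4) = 5
(r2,c4) = 3
(r4,c1) = 2
(r6,c4) = 2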